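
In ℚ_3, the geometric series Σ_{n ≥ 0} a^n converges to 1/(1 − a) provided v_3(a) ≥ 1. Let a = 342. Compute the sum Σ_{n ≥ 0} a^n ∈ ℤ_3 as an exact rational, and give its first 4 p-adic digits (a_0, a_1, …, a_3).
Σ a^n = 1/(1 − a) = -1/341;  first 4 digits = (1, 0, 2, 0)

v_3(a) = 2 ≥ 1, so the series converges in ℤ_3 to 1/(1 − a) = 1/(1 − 342) = -1/341. Expand this rational in ℤ_3: compute digits iteratively via d_i = x_i mod 3, x_{i+1} = (x_i − d_i)/3. The first 4 digits are (1, 0, 2, 0).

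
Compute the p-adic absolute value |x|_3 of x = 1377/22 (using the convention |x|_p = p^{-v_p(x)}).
|1377/22|_3 = 1/81

Step 1 — compute v_3(x) by factoring powers of 3 out of the numerator and denominator: v_3(1377/22) = 4. Step 2 — apply |x|_p = p^{-v_p(x)} = 3^{-4} = 1/81.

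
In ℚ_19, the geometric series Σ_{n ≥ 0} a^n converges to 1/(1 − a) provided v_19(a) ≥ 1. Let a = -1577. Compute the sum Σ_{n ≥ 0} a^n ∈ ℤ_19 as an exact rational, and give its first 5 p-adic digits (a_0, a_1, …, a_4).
Σ a^n = 1/(1 − a) = 1/1578;  first 5 digits = (1, 12, 6, 0, 9)

v_19(a) = 1 ≥ 1, so the series converges in ℤ_19 to 1/(1 − a) = 1/(1 − (-1577)) = 1/1578. Expand this rational in ℤ_19: compute digits iteratively via d_i = x_i mod 19, x_{i+1} = (x_i − d_i)/19. The first 5 digits are (1, 12, 6, 0, 9).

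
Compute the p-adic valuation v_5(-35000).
v_5(-35000) = 4

v_5(n) is the largest exponent k such that 5^k divides n. Factor out: -35000 = -5^4 · 56. (Sign doesn't affect v_p.) So v_5(-35000) = 4.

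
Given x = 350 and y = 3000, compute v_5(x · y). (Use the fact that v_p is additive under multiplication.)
v_5(1050000) = 5

v_p(x) = 2 (factor: 350 = 5^2 · 14); v_p(y) = 3 (factor: 3000 = 5^3 · 24). Additivity: v_p(xy) = v_p(x) + v_p(y) = 2 + 3 = 5. (Direct check: xy = 1050000 = 5^5 · (336).)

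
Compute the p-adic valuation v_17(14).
v_17(14) = 0

v_17(n) is the largest exponent k such that 17^k divides n. Factor out: 14 = 17^0 · 14. (Sign doesn't affect v_p.) So v_17(14) = 0.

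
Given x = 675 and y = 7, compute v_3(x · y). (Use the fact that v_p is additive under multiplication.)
v_3(4725) = 3

v_p(x) = 3 (factor: 675 = 3^3 · 25); v_p(y) = 0 (factor: 7 = 3^0 · 7). Additivity: v_p(xy) = v_p(x) + v_p(y) = 3 + 0 = 3. (Direct check: xy = 4725 = 3^3 · (175).)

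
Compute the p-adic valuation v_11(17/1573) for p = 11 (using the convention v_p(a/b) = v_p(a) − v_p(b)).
v_11(17/1573) = -2

Factor powers of 11 from the numerator and denominator of the reduced fraction: 17 = 11^0 · 17 and 1573 = 11^2 · 13. Apply v_p(a/b) = v_p(a) − v_p(b): v_11(17/1573) = 0 − 2 = -2.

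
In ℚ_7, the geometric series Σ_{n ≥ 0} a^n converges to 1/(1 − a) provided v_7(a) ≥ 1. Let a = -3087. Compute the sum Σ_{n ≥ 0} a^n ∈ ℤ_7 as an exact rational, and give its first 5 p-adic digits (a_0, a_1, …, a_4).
Σ a^n = 1/(1 − a) = 1/3088;  first 5 digits = (1, 0, 0, 5, 5)

v_7(a) = 3 ≥ 1, so the series converges in ℤ_7 to 1/(1 − a) = 1/(1 − (-3087)) = 1/3088. Expand this rational in ℤ_7: compute digits iteratively via d_i = x_i mod 7, x_{i+1} = (x_i − d_i)/7. The first 5 digits are (1, 0, 0, 5, 5).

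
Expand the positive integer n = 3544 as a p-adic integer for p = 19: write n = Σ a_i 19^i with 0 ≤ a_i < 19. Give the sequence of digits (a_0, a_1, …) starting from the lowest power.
(a_0, a_1, …) = (10, 15, 9)

Repeated division by 19 gives the digits low-to-high: 3544 = 10 + 15·19^1 + 9·19^2. Digit sequence: (10, 15, 9).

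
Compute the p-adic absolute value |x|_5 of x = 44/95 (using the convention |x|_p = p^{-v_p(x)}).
|44/95|_5 = 5

Step 1 — compute v_5(x) by factoring powers of 5 out of the numerator and denominator: v_5(44/95) = -1. Step 2 — apply |x|_p = p^{-v_p(x)} = 5^{1} = 5.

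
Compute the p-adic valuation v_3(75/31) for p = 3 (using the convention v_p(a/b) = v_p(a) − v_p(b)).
v_3(75/31) = 1

Factor powers of 3 from the numerator and denominator of the reduced fraction: 75 = 3^1 · 25 and 31 = 3^0 · 31. Apply v_p(a/b) = v_p(a) − v_p(b): v_3(75/31) = 1 − 0 = 1.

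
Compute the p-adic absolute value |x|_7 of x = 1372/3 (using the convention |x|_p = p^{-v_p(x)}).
|1372/3|_7 = 1/343

Step 1 — compute v_7(x) by factoring powers of 7 out of the numerator and denominator: v_7(1372/3) = 3. Step 2 — apply |x|_p = p^{-v_p(x)} = 7^{-3} = 1/343.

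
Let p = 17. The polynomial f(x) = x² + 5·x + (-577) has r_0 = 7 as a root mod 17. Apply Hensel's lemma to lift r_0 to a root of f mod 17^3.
r_2 = 1554 (mod 4913)

Hensel: r_{i+1} = r_i − f(r_i)·(f′(r_i))^{-1} mod 17^{i+2}, f′(x) = 2x + 5. Iterate:
  r_0 = 7 (mod 17)
  r_1 = 109 (mod 289)
  r_2 = 1554 (mod 4913)
Final: r = 1554 satisfies f(r) ≡ 0 mod 17^3.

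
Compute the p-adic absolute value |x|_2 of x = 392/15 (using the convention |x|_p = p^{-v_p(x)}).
|392/15|_2 = 1/8

Step 1 — compute v_2(x) by factoring powers of 2 out of the numerator and denominator: v_2(392/15) = 3. Step 2 — apply |x|_p = p^{-v_p(x)} = 2^{-3} = 1/8.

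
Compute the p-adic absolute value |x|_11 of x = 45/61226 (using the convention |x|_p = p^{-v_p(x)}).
|45/61226|_11 = 1331

Step 1 — compute v_11(x) by factoring powers of 11 out of the numerator and denominator: v_11(45/61226) = -3. Step 2 — apply |x|_p = p^{-v_p(x)} = 11^{3} = 1331.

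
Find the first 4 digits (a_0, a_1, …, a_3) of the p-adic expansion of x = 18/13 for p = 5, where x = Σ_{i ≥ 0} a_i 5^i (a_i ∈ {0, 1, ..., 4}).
(a_0, …, a_3) = (1, 2, 0, 3)

v_5(18/13) = 0 (numerator and denominator both coprime to 5), so x ∈ ℤ_5^×. Compute digits iteratively via a_i = x_i mod 5, x_{i+1} = (x_i − a_i)/5, with x_0 = x:
  x_0 = 18/13;  a_0 = 1;  x_1 = (x_0 − 1)/5 = 1/13
  x_1 = 1/13;  a_1 = 2;  x_2 = (x_1 − 2)/5 = -5/13
  x_2 = -5/13;  a_2 = 0;  x_3 = (x_2 − 0)/5 = -1/13
  x_3 = -1/13;  a_3 = 3;  x_4 = (x_3 − 3)/5 = -8/13
Digits: (1, 2, 0, 3).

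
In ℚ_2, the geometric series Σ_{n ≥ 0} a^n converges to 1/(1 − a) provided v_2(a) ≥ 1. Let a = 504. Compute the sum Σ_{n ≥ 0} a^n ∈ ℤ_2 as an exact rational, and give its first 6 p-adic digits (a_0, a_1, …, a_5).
Σ a^n = 1/(1 − a) = -1/503;  first 6 digits = (1, 0, 0, 1, 1, 1)

v_2(a) = 3 ≥ 1, so the series converges in ℤ_2 to 1/(1 − a) = 1/(1 − 504) = -1/503. Expand this rational in ℤ_2: compute digits iteratively via d_i = x_i mod 2, x_{i+1} = (x_i − d_i)/2. The first 6 digits are (1, 0, 0, 1, 1, 1).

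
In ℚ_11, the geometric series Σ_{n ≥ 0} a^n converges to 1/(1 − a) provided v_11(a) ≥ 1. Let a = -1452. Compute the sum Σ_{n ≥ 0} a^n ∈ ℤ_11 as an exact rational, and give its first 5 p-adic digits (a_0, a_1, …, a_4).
Σ a^n = 1/(1 − a) = 1/1453;  first 5 digits = (1, 0, 10, 9, 0)

v_11(a) = 2 ≥ 1, so the series converges in ℤ_11 to 1/(1 − a) = 1/(1 − (-1452)) = 1/1453. Expand this rational in ℤ_11: compute digits iteratively via d_i = x_i mod 11, x_{i+1} = (x_i − d_i)/11. The first 5 digits are (1, 0, 10, 9, 0).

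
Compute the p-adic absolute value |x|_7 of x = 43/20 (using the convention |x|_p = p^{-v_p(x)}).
|43/20|_7 = 1

Step 1 — compute v_7(x) by factoring powers of 7 out of the numerator and denominator: v_7(43/20) = 0. Step 2 — apply |x|_p = p^{-v_p(x)} = 7^{0} = 1.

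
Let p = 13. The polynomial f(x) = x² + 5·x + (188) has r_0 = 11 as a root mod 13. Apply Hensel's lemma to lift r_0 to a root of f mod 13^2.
r_1 = 154 (mod 169)

Hensel: r_{i+1} = r_i − f(r_i)·(f′(r_i))^{-1} mod 13^{i+2}, f′(x) = 2x + 5. Iterate:
  r_0 = 11 (mod 13)
  r_1 = 154 (mod 169)
Final: r = 154 satisfies f(r) ≡ 0 mod 13^2.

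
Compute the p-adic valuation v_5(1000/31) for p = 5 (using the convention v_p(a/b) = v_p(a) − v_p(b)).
v_5(1000/31) = 3

Factor powers of 5 from the numerator and denominator of the reduced fraction: 1000 = 5^3 · 8 and 31 = 5^0 · 31. Apply v_p(a/b) = v_p(a) − v_p(b): v_5(1000/31) = 3 − 0 = 3.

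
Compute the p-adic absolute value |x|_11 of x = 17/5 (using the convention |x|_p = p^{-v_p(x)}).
|17/5|_11 = 1

Step 1 — compute v_11(x) by factoring powers of 11 out of the numerator and denominator: v_11(17/5) = 0. Step 2 — apply |x|_p = p^{-v_p(x)} = 11^{0} = 1.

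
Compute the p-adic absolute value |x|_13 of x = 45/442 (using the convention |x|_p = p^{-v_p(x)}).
|45/442|_13 = 13

Step 1 — compute v_13(x) by factoring powers of 13 out of the numerator and denominator: v_13(45/442) = -1. Step 2 — apply |x|_p = p^{-v_p(x)} = 13^{1} = 13.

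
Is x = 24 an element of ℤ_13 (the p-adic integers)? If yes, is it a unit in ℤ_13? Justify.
x ∈ ℤ_13^× (unit); v_13(x) = 0

ℤ_13 = {x ∈ ℚ_13 : v_13(x) ≥ 0} and ℤ_13^× = {x ∈ ℤ_13 : v_13(x) = 0}. Here v_13(24) = v_13(num) − v_13(den) = 0; compare against these criteria.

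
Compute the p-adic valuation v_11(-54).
v_11(-54) = 0

v_11(n) is the largest exponent k such that 11^k divides n. Factor out: -54 = -11^0 · 54. (Sign doesn't affect v_p.) So v_11(-54) = 0.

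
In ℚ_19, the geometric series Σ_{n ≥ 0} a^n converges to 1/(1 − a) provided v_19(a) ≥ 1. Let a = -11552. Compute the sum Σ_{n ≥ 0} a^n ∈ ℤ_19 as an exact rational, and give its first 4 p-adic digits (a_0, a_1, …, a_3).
Σ a^n = 1/(1 − a) = 1/11553;  first 4 digits = (1, 0, 6, 17)

v_19(a) = 2 ≥ 1, so the series converges in ℤ_19 to 1/(1 − a) = 1/(1 − (-11552)) = 1/11553. Expand this rational in ℤ_19: compute digits iteratively via d_i = x_i mod 19, x_{i+1} = (x_i − d_i)/19. The first 4 digits are (1, 0, 6, 17).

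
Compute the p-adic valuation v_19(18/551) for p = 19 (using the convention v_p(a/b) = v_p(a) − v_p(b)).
v_19(18/551) = -1

Factor powers of 19 from the numerator and denominator of the reduced fraction: 18 = 19^0 · 18 and 551 = 19^1 · 29. Apply v_p(a/b) = v_p(a) − v_p(b): v_19(18/551) = 0 − 1 = -1.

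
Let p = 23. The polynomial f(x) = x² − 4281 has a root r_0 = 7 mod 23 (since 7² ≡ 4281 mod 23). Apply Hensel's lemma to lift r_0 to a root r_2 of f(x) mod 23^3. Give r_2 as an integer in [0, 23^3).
r_2 = 9000 (mod 12167)

Hensel's recurrence: r_{i+1} = r_i − f(r_i)·(f′(r_i))^{-1} mod 23^{i+2}, with f′(x) = 2x. Iterate:
  r_0 = 7 (mod 23)
  r_1 = 7 (mod 529)
  r_2 = 9000 (mod 12167)
Final: r_2 = 9000, and one checks f(r_2) ≡ 0 mod 23^3.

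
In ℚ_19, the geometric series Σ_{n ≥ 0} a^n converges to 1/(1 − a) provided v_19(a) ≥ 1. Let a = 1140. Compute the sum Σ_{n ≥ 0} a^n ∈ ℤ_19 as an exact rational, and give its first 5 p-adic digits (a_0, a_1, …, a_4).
Σ a^n = 1/(1 − a) = -1/1139;  first 5 digits = (1, 3, 12, 7, 2)

v_19(a) = 1 ≥ 1, so the series converges in ℤ_19 to 1/(1 − a) = 1/(1 − 1140) = -1/1139. Expand this rational in ℤ_19: compute digits iteratively via d_i = x_i mod 19, x_{i+1} = (x_i − d_i)/19. The first 5 digits are (1, 3, 12, 7, 2).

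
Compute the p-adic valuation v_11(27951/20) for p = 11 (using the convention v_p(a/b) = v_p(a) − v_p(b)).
v_11(27951/20) = 3

Factor powers of 11 from the numerator and denominator of the reduced fraction: 27951 = 11^3 · 21 and 20 = 11^0 · 20. Apply v_p(a/b) = v_p(a) − v_p(b): v_11(27951/20) = 3 − 0 = 3.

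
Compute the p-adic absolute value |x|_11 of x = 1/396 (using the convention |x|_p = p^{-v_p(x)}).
|1/396|_11 = 11

Step 1 — compute v_11(x) by factoring powers of 11 out of the numerator and denominator: v_11(1/396) = -1. Step 2 — apply |x|_p = p^{-v_p(x)} = 11^{1} = 11.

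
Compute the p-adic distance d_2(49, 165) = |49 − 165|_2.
d_2(49, 165) = 1/4

Step 1 — x − y = 49 − 165 = -116. Step 2 — v_2(-116) = 2 (factor: -116 = −(2^2 · 29); the sign does not affect v_p). Step 3 — |x − y|_2 = 2^{-2} = 1/4.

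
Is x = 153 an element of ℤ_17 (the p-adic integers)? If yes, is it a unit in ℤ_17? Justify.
x ∈ ℤ_17 but not a unit; v_17(x) = 1 > 0

ℤ_17 = {x ∈ ℚ_17 : v_17(x) ≥ 0} and ℤ_17^× = {x ∈ ℤ_17 : v_17(x) = 0}. Here v_17(153) = v_17(num) − v_17(den) = 1; compare against these criteria.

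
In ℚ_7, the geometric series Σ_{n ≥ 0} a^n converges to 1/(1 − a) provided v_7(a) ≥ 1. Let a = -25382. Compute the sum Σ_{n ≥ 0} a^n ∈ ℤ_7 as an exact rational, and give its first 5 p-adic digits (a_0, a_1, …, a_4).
Σ a^n = 1/(1 − a) = 1/25383;  first 5 digits = (1, 0, 0, 3, 3)

v_7(a) = 3 ≥ 1, so the series converges in ℤ_7 to 1/(1 − a) = 1/(1 − (-25382)) = 1/25383. Expand this rational in ℤ_7: compute digits iteratively via d_i = x_i mod 7, x_{i+1} = (x_i − d_i)/7. The first 5 digits are (1, 0, 0, 3, 3).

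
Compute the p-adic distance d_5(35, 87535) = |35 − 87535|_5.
d_5(35, 87535) = 1/3125

Step 1 — x − y = 35 − 87535 = -87500. Step 2 — v_5(-87500) = 5 (factor: -87500 = −(5^5 · 28); the sign does not affect v_p). Step 3 — |x − y|_5 = 5^{-5} = 1/3125.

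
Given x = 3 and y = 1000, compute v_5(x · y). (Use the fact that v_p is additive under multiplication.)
v_5(3000) = 3

v_p(x) = 0 (factor: 3 = 5^0 · 3); v_p(y) = 3 (factor: 1000 = 5^3 · 8). Additivity: v_p(xy) = v_p(x) + v_p(y) = 0 + 3 = 3. (Direct check: xy = 3000 = 5^3 · (24).)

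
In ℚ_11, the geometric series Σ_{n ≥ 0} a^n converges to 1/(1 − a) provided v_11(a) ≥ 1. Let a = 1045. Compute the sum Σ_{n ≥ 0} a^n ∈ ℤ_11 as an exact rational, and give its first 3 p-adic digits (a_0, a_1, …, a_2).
Σ a^n = 1/(1 − a) = -1/1044;  first 3 digits = (1, 7, 2)

v_11(a) = 1 ≥ 1, so the series converges in ℤ_11 to 1/(1 − a) = 1/(1 − 1045) = -1/1044. Expand this rational in ℤ_11: compute digits iteratively via d_i = x_i mod 11, x_{i+1} = (x_i − d_i)/11. The first 3 digits are (1, 7, 2).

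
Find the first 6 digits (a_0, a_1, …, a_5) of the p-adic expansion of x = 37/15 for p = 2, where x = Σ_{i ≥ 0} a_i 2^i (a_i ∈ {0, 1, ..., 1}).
(a_0, …, a_5) = (1, 1, 0, 1, 0, 0)

v_2(37/15) = 0 (numerator and denominator both coprime to 2), so x ∈ ℤ_2^×. Compute digits iteratively via a_i = x_i mod 2, x_{i+1} = (x_i − a_i)/2, with x_0 = x:
  x_0 = 37/15;  a_0 = 1;  x_1 = (x_0 − 1)/2 = 11/15
  x_1 = 11/15;  a_1 = 1;  x_2 = (x_1 − 1)/2 = -2/15
  x_2 = -2/15;  a_2 = 0;  x_3 = (x_2 − 0)/2 = -1/15
  x_3 = -1/15;  a_3 = 1;  x_4 = (x_3 − 1)/2 = -8/15
  x_4 = -8/15;  a_4 = 0;  x_5 = (x_4 − 0)/2 = -4/15
  x_5 = -4/15;  a_5 = 0;  x_6 = (x_5 − 0)/2 = -2/15
Digits: (1, 1, 0, 1, 0, 0).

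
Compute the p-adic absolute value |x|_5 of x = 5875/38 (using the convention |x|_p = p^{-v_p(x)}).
|5875/38|_5 = 1/125

Step 1 — compute v_5(x) by factoring powers of 5 out of the numerator and denominator: v_5(5875/38) = 3. Step 2 — apply |x|_p = p^{-v_p(x)} = 5^{-3} = 1/125.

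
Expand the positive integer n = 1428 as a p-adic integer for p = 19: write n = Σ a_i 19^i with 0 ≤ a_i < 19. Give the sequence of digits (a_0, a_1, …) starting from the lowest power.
(a_0, a_1, …) = (3, 18, 3)

Repeated division by 19 gives the digits low-to-high: 1428 = 3 + 18·19^1 + 3·19^2. Digit sequence: (3, 18, 3).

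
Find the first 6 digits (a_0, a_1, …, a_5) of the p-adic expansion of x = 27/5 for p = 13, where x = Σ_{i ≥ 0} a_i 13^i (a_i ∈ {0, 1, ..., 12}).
(a_0, …, a_5) = (8, 5, 10, 7, 2, 5)

v_13(27/5) = 0 (numerator and denominator both coprime to 13), so x ∈ ℤ_13^×. Compute digits iteratively via a_i = x_i mod 13, x_{i+1} = (x_i − a_i)/13, with x_0 = x:
  x_0 = 27/5;  a_0 = 8;  x_1 = (x_0 − 8)/13 = -1/5
  x_1 = -1/5;  a_1 = 5;  x_2 = (x_1 − 5)/13 = -2/5
  x_2 = -2/5;  a_2 = 10;  x_3 = (x_2 − 10)/13 = -4/5
  x_3 = -4/5;  a_3 = 7;  x_4 = (x_3 − 7)/13 = -3/5
  x_4 = -3/5;  a_4 = 2;  x_5 = (x_4 − 2)/13 = -1/5
  x_5 = -1/5;  a_5 = 5;  x_6 = (x_5 − 5)/13 = -2/5
Digits: (8, 5, 10, 7, 2, 5).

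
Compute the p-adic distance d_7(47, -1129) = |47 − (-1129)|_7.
d_7(47, -1129) = 1/49

Step 1 — x − y = 47 − (-1129) = 1176. Step 2 — v_7(1176) = 2 (factor: 1176 = (7^2 · 24); the sign does not affect v_p). Step 3 — |x − y|_7 = 7^{-2} = 1/49.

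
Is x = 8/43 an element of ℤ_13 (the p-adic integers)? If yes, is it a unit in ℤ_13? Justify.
x ∈ ℤ_13^× (unit); v_13(x) = 0

ℤ_13 = {x ∈ ℚ_13 : v_13(x) ≥ 0} and ℤ_13^× = {x ∈ ℤ_13 : v_13(x) = 0}. Here v_13(8/43) = v_13(num) − v_13(den) = 0; compare against these criteria.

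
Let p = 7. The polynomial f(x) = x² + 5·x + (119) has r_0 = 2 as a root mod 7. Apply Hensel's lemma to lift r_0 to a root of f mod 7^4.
r_3 = 1773 (mod 2401)

Hensel: r_{i+1} = r_i − f(r_i)·(f′(r_i))^{-1} mod 7^{i+2}, f′(x) = 2x + 5. Iterate:
  r_0 = 2 (mod 7)
  r_1 = 9 (mod 49)
  r_2 = 58 (mod 343)
  r_3 = 1773 (mod 2401)
Final: r = 1773 satisfies f(r) ≡ 0 mod 7^4.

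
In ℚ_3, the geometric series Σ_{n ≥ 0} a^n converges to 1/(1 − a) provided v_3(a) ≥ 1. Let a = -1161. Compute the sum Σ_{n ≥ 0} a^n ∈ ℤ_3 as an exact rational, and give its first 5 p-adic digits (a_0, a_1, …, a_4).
Σ a^n = 1/(1 − a) = 1/1162;  first 5 digits = (1, 0, 0, 2, 0)

v_3(a) = 3 ≥ 1, so the series converges in ℤ_3 to 1/(1 − a) = 1/(1 − (-1161)) = 1/1162. Expand this rational in ℤ_3: compute digits iteratively via d_i = x_i mod 3, x_{i+1} = (x_i − d_i)/3. The first 5 digits are (1, 0, 0, 2, 0).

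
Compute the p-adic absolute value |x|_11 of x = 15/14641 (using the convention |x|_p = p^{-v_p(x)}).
|15/14641|_11 = 14641

Step 1 — compute v_11(x) by factoring powers of 11 out of the numerator and denominator: v_11(15/14641) = -4. Step 2 — apply |x|_p = p^{-v_p(x)} = 11^{4} = 14641.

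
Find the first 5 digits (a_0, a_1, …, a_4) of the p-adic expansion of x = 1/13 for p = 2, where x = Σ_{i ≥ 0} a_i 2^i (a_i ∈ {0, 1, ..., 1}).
(a_0, …, a_4) = (1, 0, 1, 0, 0)

v_2(1/13) = 0 (numerator and denominator both coprime to 2), so x ∈ ℤ_2^×. Compute digits iteratively via a_i = x_i mod 2, x_{i+1} = (x_i − a_i)/2, with x_0 = x:
  x_0 = 1/13;  a_0 = 1;  x_1 = (x_0 − 1)/2 = -6/13
  x_1 = -6/13;  a_1 = 0;  x_2 = (x_1 − 0)/2 = -3/13
  x_2 = -3/13;  a_2 = 1;  x_3 = (x_2 − 1)/2 = -8/13
  x_3 = -8/13;  a_3 = 0;  x_4 = (x_3 − 0)/2 = -4/13
  x_4 = -4/13;  a_4 = 0;  x_5 = (x_4 − 0)/2 = -2/13
Digits: (1, 0, 1, 0, 0).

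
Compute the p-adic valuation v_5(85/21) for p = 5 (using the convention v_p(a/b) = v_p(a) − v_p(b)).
v_5(85/21) = 1

Factor powers of 5 from the numerator and denominator of the reduced fraction: 85 = 5^1 · 17 and 21 = 5^0 · 21. Apply v_p(a/b) = v_p(a) − v_p(b): v_5(85/21) = 1 − 0 = 1.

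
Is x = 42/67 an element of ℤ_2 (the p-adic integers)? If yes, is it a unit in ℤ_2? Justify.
x ∈ ℤ_2 but not a unit; v_2(x) = 1 > 0

ℤ_2 = {x ∈ ℚ_2 : v_2(x) ≥ 0} and ℤ_2^× = {x ∈ ℤ_2 : v_2(x) = 0}. Here v_2(42/67) = v_2(num) − v_2(den) = 1; compare against these criteria.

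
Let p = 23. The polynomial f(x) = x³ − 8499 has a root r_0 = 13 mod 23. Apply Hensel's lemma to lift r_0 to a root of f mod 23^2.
r_1 = 496 (mod 529)

Hensel: r_{i+1} = r_i − f(r_i)/f′(r_i) mod 23^{i+2}, where f′(x) = 3x². Iterate:
  r_0 = 13 (mod 23)
  r_1 = 496 (mod 529)
Final: r = 496 with f(r) ≡ 0 mod 23^2.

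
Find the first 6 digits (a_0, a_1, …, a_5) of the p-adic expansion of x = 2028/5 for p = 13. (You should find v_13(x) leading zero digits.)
(a_0, …, a_5) = (0, 0, 5, 5, 10, 7)

v_13(2028/5) = 2, so a_0 = ... = a_1 = 0. Factor out: x = 13^2 · u with u = 12/5 a unit in ℤ_13. Expand u iteratively via a_{v+i} = u_i mod 13, u_{i+1} = (u_i − a_{v+i})/13:
  u_0 = 12/5;  a_2 = 5;  u_1 = (u_0 − 5)/13 = -1/5
  u_1 = -1/5;  a_3 = 5;  u_2 = (u_1 − 5)/13 = -2/5
  u_2 = -2/5;  a_4 = 10;  u_3 = (u_2 − 10)/13 = -4/5
  u_3 = -4/5;  a_5 = 7;  u_4 = (u_3 − 7)/13 = -3/5
Digits: (0, 0, 5, 5, 10, 7).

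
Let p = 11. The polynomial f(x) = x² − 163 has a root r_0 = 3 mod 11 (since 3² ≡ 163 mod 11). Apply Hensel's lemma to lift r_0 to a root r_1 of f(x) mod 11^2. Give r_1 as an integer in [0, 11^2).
r_1 = 69 (mod 121)

Hensel's recurrence: r_{i+1} = r_i − f(r_i)·(f′(r_i))^{-1} mod 11^{i+2}, with f′(x) = 2x. Iterate:
  r_0 = 3 (mod 11)
  r_1 = 69 (mod 121)
Final: r_1 = 69, and one checks f(r_1) ≡ 0 mod 11^2.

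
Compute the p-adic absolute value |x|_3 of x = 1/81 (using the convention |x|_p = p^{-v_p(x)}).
|1/81|_3 = 81

Step 1 — compute v_3(x) by factoring powers of 3 out of the numerator and denominator: v_3(1/81) = -4. Step 2 — apply |x|_p = p^{-v_p(x)} = 3^{4} = 81.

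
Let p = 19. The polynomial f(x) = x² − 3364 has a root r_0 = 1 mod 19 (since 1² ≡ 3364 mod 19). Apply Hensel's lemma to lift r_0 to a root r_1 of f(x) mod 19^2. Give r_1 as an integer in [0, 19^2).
r_1 = 58 (mod 361)

Hensel's recurrence: r_{i+1} = r_i − f(r_i)·(f′(r_i))^{-1} mod 19^{i+2}, with f′(x) = 2x. Iterate:
  r_0 = 1 (mod 19)
  r_1 = 58 (mod 361)
Final: r_1 = 58, and one checks f(r_1) ≡ 0 mod 19^2.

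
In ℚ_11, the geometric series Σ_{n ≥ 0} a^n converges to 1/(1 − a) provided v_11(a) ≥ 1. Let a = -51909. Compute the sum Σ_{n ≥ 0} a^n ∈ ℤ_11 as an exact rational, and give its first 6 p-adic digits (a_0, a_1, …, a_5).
Σ a^n = 1/(1 − a) = 1/51910;  first 6 digits = (1, 0, 0, 5, 7, 10)

v_11(a) = 3 ≥ 1, so the series converges in ℤ_11 to 1/(1 − a) = 1/(1 − (-51909)) = 1/51910. Expand this rational in ℤ_11: compute digits iteratively via d_i = x_i mod 11, x_{i+1} = (x_i − d_i)/11. The first 6 digits are (1, 0, 0, 5, 7, 10).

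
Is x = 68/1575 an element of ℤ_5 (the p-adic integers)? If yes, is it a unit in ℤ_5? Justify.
x ∉ ℤ_5 (v_5(x) = -2 < 0)

ℤ_5 = {x ∈ ℚ_5 : v_5(x) ≥ 0} and ℤ_5^× = {x ∈ ℤ_5 : v_5(x) = 0}. Here v_5(68/1575) = v_5(num) − v_5(den) = -2; compare against these criteria.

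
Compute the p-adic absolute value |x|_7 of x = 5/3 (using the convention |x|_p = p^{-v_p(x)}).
|5/3|_7 = 1

Step 1 — compute v_7(x) by factoring powers of 7 out of the numerator and denominator: v_7(5/3) = 0. Step 2 — apply |x|_p = p^{-v_p(x)} = 7^{0} = 1.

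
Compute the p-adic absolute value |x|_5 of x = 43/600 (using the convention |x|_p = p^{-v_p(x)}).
|43/600|_5 = 25

Step 1 — compute v_5(x) by factoring powers of 5 out of the numerator and denominator: v_5(43/600) = -2. Step 2 — apply |x|_p = p^{-v_p(x)} = 5^{2} = 25.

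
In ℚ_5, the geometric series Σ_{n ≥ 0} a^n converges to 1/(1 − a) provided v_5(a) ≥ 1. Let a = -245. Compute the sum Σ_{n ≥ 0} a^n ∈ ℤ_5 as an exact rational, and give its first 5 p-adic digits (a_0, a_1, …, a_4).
Σ a^n = 1/(1 − a) = 1/246;  first 5 digits = (1, 1, 1, 4, 1)

v_5(a) = 1 ≥ 1, so the series converges in ℤ_5 to 1/(1 − a) = 1/(1 − (-245)) = 1/246. Expand this rational in ℤ_5: compute digits iteratively via d_i = x_i mod 5, x_{i+1} = (x_i − d_i)/5. The first 5 digits are (1, 1, 1, 4, 1).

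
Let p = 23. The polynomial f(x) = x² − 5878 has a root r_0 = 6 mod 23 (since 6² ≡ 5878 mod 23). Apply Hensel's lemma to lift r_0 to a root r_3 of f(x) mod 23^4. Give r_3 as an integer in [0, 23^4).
r_3 = 91569 (mod 279841)

Hensel's recurrence: r_{i+1} = r_i − f(r_i)·(f′(r_i))^{-1} mod 23^{i+2}, with f′(x) = 2x. Iterate:
  r_0 = 6 (mod 23)
  r_1 = 52 (mod 529)
  r_2 = 6400 (mod 12167)
  r_3 = 91569 (mod 279841)
Final: r_3 = 91569, and one checks f(r_3) ≡ 0 mod 23^4.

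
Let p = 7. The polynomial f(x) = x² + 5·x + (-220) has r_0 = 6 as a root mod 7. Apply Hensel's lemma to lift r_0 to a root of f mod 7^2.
r_1 = 41 (mod 49)

Hensel: r_{i+1} = r_i − f(r_i)·(f′(r_i))^{-1} mod 7^{i+2}, f′(x) = 2x + 5. Iterate:
  r_0 = 6 (mod 7)
  r_1 = 41 (mod 49)
Final: r = 41 satisfies f(r) ≡ 0 mod 7^2.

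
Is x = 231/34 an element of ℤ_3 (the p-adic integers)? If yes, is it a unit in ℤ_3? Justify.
x ∈ ℤ_3 but not a unit; v_3(x) = 1 > 0

ℤ_3 = {x ∈ ℚ_3 : v_3(x) ≥ 0} and ℤ_3^× = {x ∈ ℤ_3 : v_3(x) = 0}. Here v_3(231/34) = v_3(num) − v_3(den) = 1; compare against these criteria.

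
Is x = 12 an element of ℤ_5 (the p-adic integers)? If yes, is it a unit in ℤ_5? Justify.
x ∈ ℤ_5^× (unit); v_5(x) = 0

ℤ_5 = {x ∈ ℚ_5 : v_5(x) ≥ 0} and ℤ_5^× = {x ∈ ℤ_5 : v_5(x) = 0}. Here v_5(12) = v_5(num) − v_5(den) = 0; compare against these criteria.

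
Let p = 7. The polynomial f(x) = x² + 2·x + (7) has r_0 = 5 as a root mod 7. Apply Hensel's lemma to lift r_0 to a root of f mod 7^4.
r_3 = 2280 (mod 2401)

Hensel: r_{i+1} = r_i − f(r_i)·(f′(r_i))^{-1} mod 7^{i+2}, f′(x) = 2x + 2. Iterate:
  r_0 = 5 (mod 7)
  r_1 = 26 (mod 49)
  r_2 = 222 (mod 343)
  r_3 = 2280 (mod 2401)
Final: r = 2280 satisfies f(r) ≡ 0 mod 7^4.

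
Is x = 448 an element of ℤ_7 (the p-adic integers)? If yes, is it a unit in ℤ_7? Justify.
x ∈ ℤ_7 but not a unit; v_7(x) = 1 > 0

ℤ_7 = {x ∈ ℚ_7 : v_7(x) ≥ 0} and ℤ_7^× = {x ∈ ℤ_7 : v_7(x) = 0}. Here v_7(448) = v_7(num) − v_7(den) = 1; compare against these criteria.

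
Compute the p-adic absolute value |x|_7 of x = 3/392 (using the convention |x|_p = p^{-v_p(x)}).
|3/392|_7 = 49

Step 1 — compute v_7(x) by factoring powers of 7 out of the numerator and denominator: v_7(3/392) = -2. Step 2 — apply |x|_p = p^{-v_p(x)} = 7^{2} = 49.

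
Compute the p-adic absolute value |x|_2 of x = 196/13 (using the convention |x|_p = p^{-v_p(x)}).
|196/13|_2 = 1/4

Step 1 — compute v_2(x) by factoring powers of 2 out of the numerator and denominator: v_2(196/13) = 2. Step 2 — apply |x|_p = p^{-v_p(x)} = 2^{-2} = 1/4.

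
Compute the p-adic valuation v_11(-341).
v_11(-341) = 1

v_11(n) is the largest exponent k such that 11^k divides n. Factor out: -341 = -11^1 · 31. (Sign doesn't affect v_p.) So v_11(-341) = 1.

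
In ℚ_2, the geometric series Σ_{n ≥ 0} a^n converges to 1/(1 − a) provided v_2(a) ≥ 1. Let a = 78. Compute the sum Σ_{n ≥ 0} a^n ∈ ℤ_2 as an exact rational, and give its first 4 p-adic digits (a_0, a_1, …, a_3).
Σ a^n = 1/(1 − a) = -1/77;  first 4 digits = (1, 1, 0, 1)

v_2(a) = 1 ≥ 1, so the series converges in ℤ_2 to 1/(1 − a) = 1/(1 − 78) = -1/77. Expand this rational in ℤ_2: compute digits iteratively via d_i = x_i mod 2, x_{i+1} = (x_i − d_i)/2. The first 4 digits are (1, 1, 0, 1).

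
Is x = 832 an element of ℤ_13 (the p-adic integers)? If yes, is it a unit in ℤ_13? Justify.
x ∈ ℤ_13 but not a unit; v_13(x) = 1 > 0

ℤ_13 = {x ∈ ℚ_13 : v_13(x) ≥ 0} and ℤ_13^× = {x ∈ ℤ_13 : v_13(x) = 0}. Here v_13(832) = v_13(num) − v_13(den) = 1; compare against these criteria.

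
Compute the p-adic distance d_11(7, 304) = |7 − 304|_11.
d_11(7, 304) = 1/11

Step 1 — x − y = 7 − 304 = -297. Step 2 — v_11(-297) = 1 (factor: -297 = −(11^1 · 27); the sign does not affect v_p). Step 3 — |x − y|_11 = 11^{-1} = 1/11.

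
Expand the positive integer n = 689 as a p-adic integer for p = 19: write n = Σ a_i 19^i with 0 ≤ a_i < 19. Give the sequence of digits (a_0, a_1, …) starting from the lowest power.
(a_0, a_1, …) = (5, 17, 1)

Repeated division by 19 gives the digits low-to-high: 689 = 5 + 17·19^1 + 1·19^2. Digit sequence: (5, 17, 1).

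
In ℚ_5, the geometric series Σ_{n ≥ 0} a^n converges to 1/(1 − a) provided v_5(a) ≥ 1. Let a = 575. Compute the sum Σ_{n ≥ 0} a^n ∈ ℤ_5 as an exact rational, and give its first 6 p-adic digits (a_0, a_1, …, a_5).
Σ a^n = 1/(1 − a) = -1/574;  first 6 digits = (1, 0, 3, 4, 4, 0)

v_5(a) = 2 ≥ 1, so the series converges in ℤ_5 to 1/(1 − a) = 1/(1 − 575) = -1/574. Expand this rational in ℤ_5: compute digits iteratively via d_i = x_i mod 5, x_{i+1} = (x_i − d_i)/5. The first 6 digits are (1, 0, 3, 4, 4, 0).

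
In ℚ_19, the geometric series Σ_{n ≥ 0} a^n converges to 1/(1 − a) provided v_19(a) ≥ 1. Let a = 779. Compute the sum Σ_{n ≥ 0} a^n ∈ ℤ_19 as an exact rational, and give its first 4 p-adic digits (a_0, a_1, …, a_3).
Σ a^n = 1/(1 − a) = -1/778;  first 4 digits = (1, 3, 11, 1)

v_19(a) = 1 ≥ 1, so the series converges in ℤ_19 to 1/(1 − a) = 1/(1 − 779) = -1/778. Expand this rational in ℤ_19: compute digits iteratively via d_i = x_i mod 19, x_{i+1} = (x_i − d_i)/19. The first 4 digits are (1, 3, 11, 1).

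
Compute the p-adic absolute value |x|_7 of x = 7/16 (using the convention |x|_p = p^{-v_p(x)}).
|7/16|_7 = 1/7

Step 1 — compute v_7(x) by factoring powers of 7 out of the numerator and denominator: v_7(7/16) = 1. Step 2 — apply |x|_p = p^{-v_p(x)} = 7^{-1} = 1/7.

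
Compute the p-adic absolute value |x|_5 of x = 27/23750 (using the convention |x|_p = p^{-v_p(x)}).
|27/23750|_5 = 625

Step 1 — compute v_5(x) by factoring powers of 5 out of the numerator and denominator: v_5(27/23750) = -4. Step 2 — apply |x|_p = p^{-v_p(x)} = 5^{4} = 625.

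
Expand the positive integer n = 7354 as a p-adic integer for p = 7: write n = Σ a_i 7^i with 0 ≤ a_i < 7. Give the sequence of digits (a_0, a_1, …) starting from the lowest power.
(a_0, a_1, …) = (4, 0, 3, 0, 3)

Repeated division by 7 gives the digits low-to-high: 7354 = 4 + 3·7^2 + 3·7^4. Digit sequence: (4, 0, 3, 0, 3).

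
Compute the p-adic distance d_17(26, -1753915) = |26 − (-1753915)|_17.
d_17(26, -1753915) = 1/83521

Step 1 — x − y = 26 − (-1753915) = 1753941. Step 2 — v_17(1753941) = 4 (factor: 1753941 = (17^4 · 21); the sign does not affect v_p). Step 3 — |x − y|_17 = 17^{-4} = 1/83521.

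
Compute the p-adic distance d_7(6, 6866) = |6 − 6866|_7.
d_7(6, 6866) = 1/343

Step 1 — x − y = 6 − 6866 = -6860. Step 2 — v_7(-6860) = 3 (factor: -6860 = −(7^3 · 20); the sign does not affect v_p). Step 3 — |x − y|_7 = 7^{-3} = 1/343.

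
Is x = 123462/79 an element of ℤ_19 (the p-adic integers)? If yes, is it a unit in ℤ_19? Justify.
x ∈ ℤ_19 but not a unit; v_19(x) = 3 > 0

ℤ_19 = {x ∈ ℚ_19 : v_19(x) ≥ 0} and ℤ_19^× = {x ∈ ℤ_19 : v_19(x) = 0}. Here v_19(123462/79) = v_19(num) − v_19(den) = 3; compare against these criteria.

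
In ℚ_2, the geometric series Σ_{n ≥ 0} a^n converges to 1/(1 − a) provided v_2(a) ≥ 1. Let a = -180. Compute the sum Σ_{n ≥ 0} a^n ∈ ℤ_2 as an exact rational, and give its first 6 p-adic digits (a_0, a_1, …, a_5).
Σ a^n = 1/(1 − a) = 1/181;  first 6 digits = (1, 0, 1, 1, 1, 0)

v_2(a) = 2 ≥ 1, so the series converges in ℤ_2 to 1/(1 − a) = 1/(1 − (-180)) = 1/181. Expand this rational in ℤ_2: compute digits iteratively via d_i = x_i mod 2, x_{i+1} = (x_i − d_i)/2. The first 6 digits are (1, 0, 1, 1, 1, 0).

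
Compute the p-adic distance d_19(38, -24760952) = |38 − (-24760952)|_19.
d_19(38, -24760952) = 1/2476099

Step 1 — x − y = 38 − (-24760952) = 24760990. Step 2 — v_19(24760990) = 5 (factor: 24760990 = (19^5 · 10); the sign does not affect v_p). Step 3 — |x − y|_19 = 19^{-5} = 1/2476099.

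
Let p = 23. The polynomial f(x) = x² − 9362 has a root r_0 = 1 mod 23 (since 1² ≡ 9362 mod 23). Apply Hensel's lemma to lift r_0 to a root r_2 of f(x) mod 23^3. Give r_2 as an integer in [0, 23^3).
r_2 = 6004 (mod 12167)

Hensel's recurrence: r_{i+1} = r_i − f(r_i)·(f′(r_i))^{-1} mod 23^{i+2}, with f′(x) = 2x. Iterate:
  r_0 = 1 (mod 23)
  r_1 = 185 (mod 529)
  r_2 = 6004 (mod 12167)
Final: r_2 = 6004, and one checks f(r_2) ≡ 0 mod 23^3.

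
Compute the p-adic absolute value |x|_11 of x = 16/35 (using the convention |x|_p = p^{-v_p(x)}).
|16/35|_11 = 1

Step 1 — compute v_11(x) by factoring powers of 11 out of the numerator and denominator: v_11(16/35) = 0. Step 2 — apply |x|_p = p^{-v_p(x)} = 11^{0} = 1.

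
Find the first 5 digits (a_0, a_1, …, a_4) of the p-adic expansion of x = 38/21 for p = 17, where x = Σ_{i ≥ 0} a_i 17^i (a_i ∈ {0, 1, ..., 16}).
(a_0, …, a_4) = (1, 13, 13, 0, 4)

v_17(38/21) = 0 (numerator and denominator both coprime to 17), so x ∈ ℤ_17^×. Compute digits iteratively via a_i = x_i mod 17, x_{i+1} = (x_i − a_i)/17, with x_0 = x:
  x_0 = 38/21;  a_0 = 1;  x_1 = (x_0 − 1)/17 = 1/21
  x_1 = 1/21;  a_1 = 13;  x_2 = (x_1 − 13)/17 = -16/21
  x_2 = -16/21;  a_2 = 13;  x_3 = (x_2 − 13)/17 = -17/21
  x_3 = -17/21;  a_3 = 0;  x_4 = (x_3 − 0)/17 = -1/21
  x_4 = -1/21;  a_4 = 4;  x_5 = (x_4 − 4)/17 = -5/21
Digits: (1, 13, 13, 0, 4).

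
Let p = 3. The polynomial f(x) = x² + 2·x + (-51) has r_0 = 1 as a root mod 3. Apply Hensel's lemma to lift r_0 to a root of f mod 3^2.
r_1 = 4 (mod 9)

Hensel: r_{i+1} = r_i − f(r_i)·(f′(r_i))^{-1} mod 3^{i+2}, f′(x) = 2x + 2. Iterate:
  r_0 = 1 (mod 3)
  r_1 = 4 (mod 9)
Final: r = 4 satisfies f(r) ≡ 0 mod 3^2.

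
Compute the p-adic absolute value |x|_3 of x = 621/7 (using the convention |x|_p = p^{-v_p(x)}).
|621/7|_3 = 1/27

Step 1 — compute v_3(x) by factoring powers of 3 out of the numerator and denominator: v_3(621/7) = 3. Step 2 — apply |x|_p = p^{-v_p(x)} = 3^{-3} = 1/27.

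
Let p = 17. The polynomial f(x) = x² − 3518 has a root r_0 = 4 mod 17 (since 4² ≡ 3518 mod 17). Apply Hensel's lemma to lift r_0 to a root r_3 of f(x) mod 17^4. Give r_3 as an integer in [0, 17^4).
r_3 = 40396 (mod 83521)

Hensel's recurrence: r_{i+1} = r_i − f(r_i)·(f′(r_i))^{-1} mod 17^{i+2}, with f′(x) = 2x. Iterate:
  r_0 = 4 (mod 17)
  r_1 = 225 (mod 289)
  r_2 = 1092 (mod 4913)
  r_3 = 40396 (mod 83521)
Final: r_3 = 40396, and one checks f(r_3) ≡ 0 mod 17^4.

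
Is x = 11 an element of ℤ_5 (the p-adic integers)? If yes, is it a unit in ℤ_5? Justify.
x ∈ ℤ_5^× (unit); v_5(x) = 0

ℤ_5 = {x ∈ ℚ_5 : v_5(x) ≥ 0} and ℤ_5^× = {x ∈ ℤ_5 : v_5(x) = 0}. Here v_5(11) = v_5(num) − v_5(den) = 0; compare against these criteria.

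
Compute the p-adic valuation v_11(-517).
v_11(-517) = 1

v_11(n) is the largest exponent k such that 11^k divides n. Factor out: -517 = -11^1 · 47. (Sign doesn't affect v_p.) So v_11(-517) = 1.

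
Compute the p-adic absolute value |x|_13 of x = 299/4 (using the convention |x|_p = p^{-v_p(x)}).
|299/4|_13 = 1/13

Step 1 — compute v_13(x) by factoring powers of 13 out of the numerator and denominator: v_13(299/4) = 1. Step 2 — apply |x|_p = p^{-v_p(x)} = 13^{-1} = 1/13.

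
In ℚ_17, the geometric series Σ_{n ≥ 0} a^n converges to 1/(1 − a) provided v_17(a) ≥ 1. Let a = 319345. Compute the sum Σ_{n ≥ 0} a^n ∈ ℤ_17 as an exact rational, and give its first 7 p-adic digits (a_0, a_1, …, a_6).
Σ a^n = 1/(1 − a) = -1/319344;  first 7 digits = (1, 0, 0, 14, 3, 0, 9)

v_17(a) = 3 ≥ 1, so the series converges in ℤ_17 to 1/(1 − a) = 1/(1 − 319345) = -1/319344. Expand this rational in ℤ_17: compute digits iteratively via d_i = x_i mod 17, x_{i+1} = (x_i − d_i)/17. The first 7 digits are (1, 0, 0, 14, 3, 0, 9).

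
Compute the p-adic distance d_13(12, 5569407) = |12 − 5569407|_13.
d_13(12, 5569407) = 1/371293

Step 1 — x − y = 12 − 5569407 = -5569395. Step 2 — v_13(-5569395) = 5 (factor: -5569395 = −(13^5 · 15); the sign does not affect v_p). Step 3 — |x − y|_13 = 13^{-5} = 1/371293.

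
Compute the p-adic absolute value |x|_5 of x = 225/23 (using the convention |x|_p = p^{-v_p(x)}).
|225/23|_5 = 1/25

Step 1 — compute v_5(x) by factoring powers of 5 out of the numerator and denominator: v_5(225/23) = 2. Step 2 — apply |x|_p = p^{-v_p(x)} = 5^{-2} = 1/25.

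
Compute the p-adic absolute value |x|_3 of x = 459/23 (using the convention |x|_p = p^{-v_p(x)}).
|459/23|_3 = 1/27

Step 1 — compute v_3(x) by factoring powers of 3 out of the numerator and denominator: v_3(459/23) = 3. Step 2 — apply |x|_p = p^{-v_p(x)} = 3^{-3} = 1/27.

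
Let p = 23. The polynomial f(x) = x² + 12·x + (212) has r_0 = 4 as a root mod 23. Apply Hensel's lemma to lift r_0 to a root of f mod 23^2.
r_1 = 96 (mod 529)

Hensel: r_{i+1} = r_i − f(r_i)·(f′(r_i))^{-1} mod 23^{i+2}, f′(x) = 2x + 12. Iterate:
  r_0 = 4 (mod 23)
  r_1 = 96 (mod 529)
Final: r = 96 satisfies f(r) ≡ 0 mod 23^2.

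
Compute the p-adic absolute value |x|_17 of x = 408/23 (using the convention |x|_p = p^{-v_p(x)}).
|408/23|_17 = 1/17

Step 1 — compute v_17(x) by factoring powers of 17 out of the numerator and denominator: v_17(408/23) = 1. Step 2 — apply |x|_p = p^{-v_p(x)} = 17^{-1} = 1/17.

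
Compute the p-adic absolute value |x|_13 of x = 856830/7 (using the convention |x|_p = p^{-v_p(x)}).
|856830/7|_13 = 1/28561

Step 1 — compute v_13(x) by factoring powers of 13 out of the numerator and denominator: v_13(856830/7) = 4. Step 2 — apply |x|_p = p^{-v_p(x)} = 13^{-4} = 1/28561.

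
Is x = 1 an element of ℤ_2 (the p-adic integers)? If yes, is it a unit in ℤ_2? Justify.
x ∈ ℤ_2^× (unit); v_2(x) = 0

ℤ_2 = {x ∈ ℚ_2 : v_2(x) ≥ 0} and ℤ_2^× = {x ∈ ℤ_2 : v_2(x) = 0}. Here v_2(1) = v_2(num) − v_2(den) = 0; compare against these criteria.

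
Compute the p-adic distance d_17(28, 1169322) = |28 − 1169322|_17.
d_17(28, 1169322) = 1/83521

Step 1 — x − y = 28 − 1169322 = -1169294. Step 2 — v_17(-1169294) = 4 (factor: -1169294 = −(17^4 · 14); the sign does not affect v_p). Step 3 — |x − y|_17 = 17^{-4} = 1/83521.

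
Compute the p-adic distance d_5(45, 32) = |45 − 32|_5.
d_5(45, 32) = 1

Step 1 — x − y = 45 − 32 = 13. Step 2 — v_5(13) = 0 (factor: 13 = (5^0 · 13); the sign does not affect v_p). Step 3 — |x − y|_5 = 5^{0} = 1.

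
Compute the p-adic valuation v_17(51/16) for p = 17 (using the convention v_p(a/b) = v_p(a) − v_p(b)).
v_17(51/16) = 1

Factor powers of 17 from the numerator and denominator of the reduced fraction: 51 = 17^1 · 3 and 16 = 17^0 · 16. Apply v_p(a/b) = v_p(a) − v_p(b): v_17(51/16) = 1 − 0 = 1.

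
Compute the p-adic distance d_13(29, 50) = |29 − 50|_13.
d_13(29, 50) = 1

Step 1 — x − y = 29 − 50 = -21. Step 2 — v_13(-21) = 0 (factor: -21 = −(13^0 · 21); the sign does not affect v_p). Step 3 — |x − y|_13 = 13^{0} = 1.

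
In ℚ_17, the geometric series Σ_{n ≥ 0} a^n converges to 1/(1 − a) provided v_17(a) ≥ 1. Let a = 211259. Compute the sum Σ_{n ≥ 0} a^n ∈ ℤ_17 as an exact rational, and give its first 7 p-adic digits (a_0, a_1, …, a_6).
Σ a^n = 1/(1 − a) = -1/211258;  first 7 digits = (1, 0, 0, 9, 2, 0, 13)

v_17(a) = 3 ≥ 1, so the series converges in ℤ_17 to 1/(1 − a) = 1/(1 − 211259) = -1/211258. Expand this rational in ℤ_17: compute digits iteratively via d_i = x_i mod 17, x_{i+1} = (x_i − d_i)/17. The first 7 digits are (1, 0, 0, 9, 2, 0, 13).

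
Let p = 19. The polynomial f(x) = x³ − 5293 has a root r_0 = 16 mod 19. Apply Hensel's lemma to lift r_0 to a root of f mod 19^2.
r_1 = 301 (mod 361)

Hensel: r_{i+1} = r_i − f(r_i)/f′(r_i) mod 19^{i+2}, where f′(x) = 3x². Iterate:
  r_0 = 16 (mod 19)
  r_1 = 301 (mod 361)
Final: r = 301 with f(r) ≡ 0 mod 19^2.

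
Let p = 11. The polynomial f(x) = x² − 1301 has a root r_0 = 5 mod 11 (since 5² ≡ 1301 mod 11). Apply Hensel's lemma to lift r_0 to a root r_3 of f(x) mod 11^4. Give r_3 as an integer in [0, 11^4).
r_3 = 2359 (mod 14641)

Hensel's recurrence: r_{i+1} = r_i − f(r_i)·(f′(r_i))^{-1} mod 11^{i+2}, with f′(x) = 2x. Iterate:
  r_0 = 5 (mod 11)
  r_1 = 60 (mod 121)
  r_2 = 1028 (mod 1331)
  r_3 = 2359 (mod 14641)
Final: r_3 = 2359, and one checks f(r_3) ≡ 0 mod 11^4.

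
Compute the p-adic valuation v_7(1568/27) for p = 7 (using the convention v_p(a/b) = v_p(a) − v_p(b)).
v_7(1568/27) = 2

Factor powers of 7 from the numerator and denominator of the reduced fraction: 1568 = 7^2 · 32 and 27 = 7^0 · 27. Apply v_p(a/b) = v_p(a) − v_p(b): v_7(1568/27) = 2 − 0 = 2.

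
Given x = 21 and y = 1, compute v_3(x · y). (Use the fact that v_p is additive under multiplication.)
v_3(21) = 1

v_p(x) = 1 (factor: 21 = 3^1 · 7); v_p(y) = 0 (factor: 1 = 3^0 · 1). Additivity: v_p(xy) = v_p(x) + v_p(y) = 1 + 0 = 1. (Direct check: xy = 21 = 3^1 · (7).)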